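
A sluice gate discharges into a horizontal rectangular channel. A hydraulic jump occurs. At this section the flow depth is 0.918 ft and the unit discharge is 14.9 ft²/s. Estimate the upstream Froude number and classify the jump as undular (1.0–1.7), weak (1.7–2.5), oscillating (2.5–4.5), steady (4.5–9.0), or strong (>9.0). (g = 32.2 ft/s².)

Fr₁ = 2.99; oscillating jump

V₁ = q/y₁ = 14.9/0.918 = 16.2 ft/s. Fr₁ = V₁/√(g·y₁) = 16.2/√(32.2×0.918) = 2.99.
Fr₁ = 2.99 lies in the oscillating range.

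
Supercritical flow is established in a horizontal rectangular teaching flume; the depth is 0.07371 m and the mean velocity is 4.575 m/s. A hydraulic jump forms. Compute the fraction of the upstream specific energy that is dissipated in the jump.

Fr₁ = V₁/√(g·y₁) = 4.575/√(9.81×0.07371) = 5.380.
Bélanger equation: y₂/y₁ = ½[√(1 + 8Fr₁²) − 1] = ½[√232.57 − 1] = 7.125.
y₂ = 7.125 × 0.07371 = 0.5252 m.
E₁ = y₁ + V₁²/2g = 1.141 m. ΔE = (y₂ − y₁)³/(4y₁y₂) = 0.5943 m. ΔE/E₁ = 0.5943/1.141 = 0.521.

ΔE/E₁ = 0.521 (52.1%)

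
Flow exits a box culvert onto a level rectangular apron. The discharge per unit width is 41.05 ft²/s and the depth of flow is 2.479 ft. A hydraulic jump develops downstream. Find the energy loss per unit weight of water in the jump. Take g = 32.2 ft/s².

V₁ = q/y₁ = 41.05/2.479 = 16.56 ft/s. Fr₁ = V₁/√(g·y₁) = 16.56/√(32.2×2.479) = 1.853.
Conjugate-depth relation: y₂/y₁ = ½[√(1 + 8Fr₁²) − 1] = ½[√28.481 − 1] = 2.168.
y₂ = 2.168 × 2.479 = 5.375 ft.
V₂ = q/y₂ = 41.05/5.375 = 7.637 ft/s. E₁ = y₁ + V₁²/2g = 6.737 ft; E₂ = y₂ + V₂²/2g = 6.281 ft. ΔE = E₁ − E₂ = 0.4559 ft.

ΔE = 0.4559 ft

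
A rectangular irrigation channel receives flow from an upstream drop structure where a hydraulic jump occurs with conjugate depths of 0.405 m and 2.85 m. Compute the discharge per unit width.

For a rectangular channel the momentum equation gives q² = ½·g·y₁·y₂·(y₁ + y₂) = ½×9.81×0.405×2.85×3.25 = 18.4.
q = √18.4 = 4.29 m²/s.

q = 4.29 m²/s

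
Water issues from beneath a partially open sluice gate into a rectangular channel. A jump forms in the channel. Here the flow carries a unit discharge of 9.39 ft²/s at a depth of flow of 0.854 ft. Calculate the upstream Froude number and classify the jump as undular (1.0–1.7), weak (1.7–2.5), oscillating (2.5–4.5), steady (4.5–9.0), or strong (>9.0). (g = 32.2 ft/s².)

Fr₁ = 2.10; weak jump

V₁ = q/y₁ = 9.39/0.854 = 11.0 ft/s. Fr₁ = V₁/√(g·y₁) = 11.0/√(32.2×0.854) = 2.10.
Fr₁ = 2.10 lies in the weak range.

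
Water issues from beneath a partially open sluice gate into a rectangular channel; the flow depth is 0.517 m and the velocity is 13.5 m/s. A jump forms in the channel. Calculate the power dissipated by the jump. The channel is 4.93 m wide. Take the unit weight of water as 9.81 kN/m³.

Fr₁ = V₁/√(g·y₁) = 13.5/√(9.81×0.517) = 5.99.
By Bélanger, y₂/y₁ = ½[√(1 + 8Fr₁²) − 1] = ½[√288.5 − 1] = 7.99.
y₂ = 7.99 × 0.517 = 4.13 m.
q = V₁·y₁ = 13.5 × 0.517 = 6.98 m²/s. V₂ = q/y₂ = 6.98/4.13 = 1.69 m/s. E₁ = y₁ + V₁²/2g = 9.81 m; E₂ = y₂ + V₂²/2g = 4.28 m. ΔE = E₁ − E₂ = 5.53 m.
Q = q·b = 6.98 × 4.93 = 34.4 m³/s. P = γ·Q·ΔE = 9.81 × 34.4 × 5.53 = 1866 kW.

P = 1866 kW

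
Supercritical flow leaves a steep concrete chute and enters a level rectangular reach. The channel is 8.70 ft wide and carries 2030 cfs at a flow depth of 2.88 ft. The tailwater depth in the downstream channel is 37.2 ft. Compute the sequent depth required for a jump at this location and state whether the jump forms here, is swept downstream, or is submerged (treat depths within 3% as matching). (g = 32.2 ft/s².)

y₂ = 32.9 ft; the jump is submerged

q = Q/b = 2030/8.70 = 233 ft²/s; V₁ = q/y₁ = 81.0 ft/s. Fr₁ = V₁/√(g·y₁) = 8.41.
Bélanger equation: y₂/y₁ = ½[√(1 + 8Fr₁²) − 1] = ½[√567.3 − 1] = 11.4.
y₂ = 11.4 × 2.88 = 32.9 ft.
Tailwater y_tw = 37.2 ft: y_tw > y₂, so the jump is submerged.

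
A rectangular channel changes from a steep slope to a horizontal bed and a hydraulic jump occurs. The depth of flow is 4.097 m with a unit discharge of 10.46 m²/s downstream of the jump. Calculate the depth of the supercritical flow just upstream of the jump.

y₁ = 1.056 m

V₂ = q/y₂ = 10.46/4.097 = 2.553 m/s; Fr₂ = V₂/√(g·y₂) = 0.4027.
Applying the sequent-depth relation in reverse, y₁/y₂ = ½[√(1 + 8Fr₂²) − 1] = ½[√2.2974 − 1] = 0.2579.
y₁ = 0.2579 × 4.097 = 1.056 m.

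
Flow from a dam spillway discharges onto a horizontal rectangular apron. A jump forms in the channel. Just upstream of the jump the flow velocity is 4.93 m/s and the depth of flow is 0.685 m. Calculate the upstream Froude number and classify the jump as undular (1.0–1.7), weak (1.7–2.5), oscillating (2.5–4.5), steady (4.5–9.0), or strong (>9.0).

Fr₁ = 1.90; weak jump

Fr₁ = V₁/√(g·y₁) = 4.93/√(9.81×0.685) = 1.90.
Fr₁ = 1.90 lies in the weak range.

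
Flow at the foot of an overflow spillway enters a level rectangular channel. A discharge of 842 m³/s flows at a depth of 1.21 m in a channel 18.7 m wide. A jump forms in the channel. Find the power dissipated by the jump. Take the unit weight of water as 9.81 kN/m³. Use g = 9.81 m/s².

q = Q/b = 842/18.7 = 45.0 m²/s; V₁ = q/y₁ = 37.2 m/s. Fr₁ = V₁/√(g·y₁) = 10.8.
From the momentum equation for a rectangular channel, y₂/y₁ = ½[√(1 + 8Fr₁²) − 1] = ½[√934.3 − 1] = 14.8.
y₂ = 14.8 × 1.21 = 17.9 m.
Head loss: ΔE = (y₂ − y₁)³/(4y₁y₂) = (17.9 − 1.21)³/(4×1.21×17.9) = 4638/86.6 = 53.6 m.
P = γ·Q·ΔE = 9.81 × 842 × 53.6 = 442556 kW.

P = 442556 kW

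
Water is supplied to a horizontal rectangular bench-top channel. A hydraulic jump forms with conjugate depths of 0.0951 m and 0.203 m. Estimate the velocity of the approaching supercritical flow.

V₁ = 1.77 m/s

For a rectangular channel the momentum equation gives q² = ½·g·y₁·y₂·(y₁ + y₂) = ½×9.81×0.0951×0.203×0.298 = 0.0282.
q = √0.0282 = 0.168 m²/s.
V₁ = q/y₁ = 0.168/0.0951 = 1.77 m/s.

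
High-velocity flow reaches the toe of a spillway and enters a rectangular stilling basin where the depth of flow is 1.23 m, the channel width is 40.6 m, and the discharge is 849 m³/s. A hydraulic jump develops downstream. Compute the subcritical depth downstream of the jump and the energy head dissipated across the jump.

y₂ = 7.92 m; ΔE = 7.69 m

q = Q/b = 849/40.6 = 20.9 m²/s; V₁ = q/y₁ = 17.0 m/s. Fr₁ = V₁/√(g·y₁) = 4.89.
Conjugate-depth relation: y₂/y₁ = ½[√(1 + 8Fr₁²) − 1] = ½[√192.6 − 1] = 6.44.
y₂ = 6.44 × 1.23 = 7.92 m.
V₂ = q/y₂ = 20.9/7.92 = 2.64 m/s. E₁ = y₁ + V₁²/2g = 16.0 m; E₂ = y₂ + V₂²/2g = 8.28 m. ΔE = E₁ − E₂ = 7.69 m.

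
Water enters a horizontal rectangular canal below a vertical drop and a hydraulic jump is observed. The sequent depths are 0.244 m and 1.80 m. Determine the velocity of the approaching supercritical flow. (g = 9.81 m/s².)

For a rectangular channel the momentum equation gives q² = ½·g·y₁·y₂·(y₁ + y₂) = ½×9.81×0.244×1.80×2.04 = 4.40.
q = √4.40 = 2.10 m²/s.
V₁ = q/y₁ = 2.10/0.244 = 8.60 m/s.

V₁ = 8.60 m/s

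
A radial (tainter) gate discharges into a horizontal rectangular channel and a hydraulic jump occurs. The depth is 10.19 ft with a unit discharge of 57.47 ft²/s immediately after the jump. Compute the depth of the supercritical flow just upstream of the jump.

y₁ = 1.694 ft

V₂ = q/y₂ = 57.47/10.19 = 5.640 ft/s; Fr₂ = V₂/√(g·y₂) = 0.3114.
Since the conjugate-depth ratio holds either way, y₁/y₂ = ½[√(1 + 8Fr₂²) − 1] = ½[√1.7755 − 1] = 0.1662.
y₁ = 0.1662 × 10.19 = 1.694 ft.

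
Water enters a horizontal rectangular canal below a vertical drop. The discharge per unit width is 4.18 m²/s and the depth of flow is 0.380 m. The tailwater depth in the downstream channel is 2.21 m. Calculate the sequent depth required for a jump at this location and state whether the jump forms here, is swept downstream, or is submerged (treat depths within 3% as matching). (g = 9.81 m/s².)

y₂ = 2.88 m; the jump is swept downstream

V₁ = q/y₁ = 4.18/0.380 = 11.0 m/s. Fr₁ = V₁/√(g·y₁) = 11.0/√(9.81×0.380) = 5.70.
Sequent-depth ratio: y₂/y₁ = ½[√(1 + 8Fr₁²) − 1] = ½[√260.7 − 1] = 7.57.
y₂ = 7.57 × 0.380 = 2.88 m.
Tailwater y_tw = 2.21 m: y_tw < y₂, so the jump is swept downstream.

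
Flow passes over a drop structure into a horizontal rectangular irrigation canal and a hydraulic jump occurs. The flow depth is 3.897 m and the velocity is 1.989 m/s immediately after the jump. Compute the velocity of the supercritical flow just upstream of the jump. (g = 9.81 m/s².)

V₁ = 11.30 m/s

Fr₂ = V₂/√(g·y₂) = 1.989/√(9.81×3.897) = 0.3217.
Applying the sequent-depth relation in reverse, y₁/y₂ = ½[√(1 + 8Fr₂²) − 1] = ½[√1.8279 − 1] = 0.1760.
y₁ = 0.1760 × 3.897 = 0.6858 m.
V₁ = q/y₁ = 7.751/0.6858 = 11.30 m/s.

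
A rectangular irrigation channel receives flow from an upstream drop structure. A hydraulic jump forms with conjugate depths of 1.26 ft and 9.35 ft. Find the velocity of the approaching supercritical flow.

V₁ = 35.6 ft/s

For a rectangular channel the momentum equation gives q² = ½·g·y₁·y₂·(y₁ + y₂) = ½×32.2×1.26×9.35×10.6 = 2012.
q = √2012 = 44.9 ft²/s.
V₁ = q/y₁ = 44.9/1.26 = 35.6 ft/s.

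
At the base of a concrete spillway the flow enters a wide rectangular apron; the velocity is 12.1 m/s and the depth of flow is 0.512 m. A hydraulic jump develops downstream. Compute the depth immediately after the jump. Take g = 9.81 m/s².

y₂ = 3.66 m

Fr₁ = V₁/√(g·y₁) = 12.1/√(9.81×0.512) = 5.40.
Conjugate-depth relation: y₂/y₁ = ½[√(1 + 8Fr₁²) − 1] = ½[√234.2 − 1] = 7.15.
y₂ = 7.15 × 0.512 = 3.66 m.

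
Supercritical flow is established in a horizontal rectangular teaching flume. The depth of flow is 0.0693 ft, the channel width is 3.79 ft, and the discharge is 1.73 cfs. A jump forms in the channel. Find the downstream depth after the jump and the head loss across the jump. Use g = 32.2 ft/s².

q = Q/b = 1.73/3.79 = 0.456 ft²/s; V₁ = q/y₁ = 6.59 ft/s. Fr₁ = V₁/√(g·y₁) = 4.41.
Conjugate-depth relation: y₂/y₁ = ½[√(1 + 8Fr₁²) − 1] = ½[√156.5 − 1] = 5.76.
y₂ = 5.76 × 0.0693 = 0.399 ft.
Head loss: ΔE = (y₂ − y₁)³/(4y₁y₂) = (0.399 − 0.0693)³/(4×0.0693×0.399) = 0.0358/0.111 = 0.324 ft.

y₂ = 0.399 ft; ΔE = 0.324 ft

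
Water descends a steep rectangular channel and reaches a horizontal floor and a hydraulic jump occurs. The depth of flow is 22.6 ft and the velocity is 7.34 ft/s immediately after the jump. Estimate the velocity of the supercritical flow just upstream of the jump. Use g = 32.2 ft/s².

Fr₂ = V₂/√(g·y₂) = 7.34/√(32.2×22.6) = 0.272.
Since the conjugate-depth ratio holds either way, y₁/y₂ = ½[√(1 + 8Fr₂²) − 1] = ½[√1.592 − 1] = 0.131.
y₁ = 0.131 × 22.6 = 2.96 ft.
V₁ = q/y₁ = 166/2.96 = 56.1 ft/s.

V₁ = 56.1 ft/s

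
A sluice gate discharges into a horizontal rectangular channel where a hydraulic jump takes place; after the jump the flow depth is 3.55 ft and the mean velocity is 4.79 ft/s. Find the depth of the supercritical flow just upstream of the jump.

Fr₂ = V₂/√(g·y₂) = 4.79/√(32.2×3.55) = 0.448.
From the momentum equation (using Fr₂), y₁/y₂ = ½[√(1 + 8Fr₂²) − 1] = ½[√2.606 − 1] = 0.307.
y₁ = 0.307 × 3.55 = 1.09 ft.

y₁ = 1.09 ft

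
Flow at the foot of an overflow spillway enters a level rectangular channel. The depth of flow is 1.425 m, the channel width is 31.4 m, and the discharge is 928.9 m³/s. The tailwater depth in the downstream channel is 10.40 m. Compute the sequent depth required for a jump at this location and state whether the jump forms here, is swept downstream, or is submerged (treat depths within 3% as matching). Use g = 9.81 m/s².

q = Q/b = 928.9/31.4 = 29.58 m²/s; V₁ = q/y₁ = 20.76 m/s. Fr₁ = V₁/√(g·y₁) = 5.552.
Conjugate-depth relation: y₂/y₁ = ½[√(1 + 8Fr₁²) − 1] = ½[√247.64 − 1] = 7.368.
y₂ = 7.368 × 1.425 = 10.50 m.
Tailwater y_tw = 10.40 m: y_tw ≈ y₂, so the jump forms here.

y₂ = 10.50 m; the jump forms here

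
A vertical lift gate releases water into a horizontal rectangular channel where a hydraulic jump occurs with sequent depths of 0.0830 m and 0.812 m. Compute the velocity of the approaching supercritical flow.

For a rectangular channel the momentum equation gives q² = ½·g·y₁·y₂·(y₁ + y₂) = ½×9.81×0.0830×0.812×0.895 = 0.296.
q = √0.296 = 0.544 m²/s.
V₁ = q/y₁ = 0.544/0.0830 = 6.55 m/s.

V₁ = 6.55 m/s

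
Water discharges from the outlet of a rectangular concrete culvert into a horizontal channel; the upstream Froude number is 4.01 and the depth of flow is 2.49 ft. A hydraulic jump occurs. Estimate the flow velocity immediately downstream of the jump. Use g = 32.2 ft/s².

V₂ = 6.91 ft/s

Fr₁ = 4.01 (given).
By Bélanger, y₂/y₁ = ½[√(1 + 8Fr₁²) − 1] = ½[√129.6 − 1] = 5.19.
y₂ = 5.19 × 2.49 = 12.9 ft.
V₁ = Fr₁·√(g·y₁) = 4.01×√(32.2×2.49) = 35.9 ft/s; q = V₁·y₁ = 89.4 ft²/s.
V₂ = q/y₂ = 89.4/12.9 = 6.91 ft/s.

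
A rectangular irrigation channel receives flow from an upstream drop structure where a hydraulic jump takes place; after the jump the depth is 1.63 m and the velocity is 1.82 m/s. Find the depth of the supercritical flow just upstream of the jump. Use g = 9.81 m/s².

y₁ = 0.514 m

Fr₂ = V₂/√(g·y₂) = 1.82/√(9.81×1.63) = 0.455.
Since the conjugate-depth ratio holds either way, y₁/y₂ = ½[√(1 + 8Fr₂²) − 1] = ½[√2.657 − 1] = 0.315.
y₁ = 0.315 × 1.63 = 0.514 m.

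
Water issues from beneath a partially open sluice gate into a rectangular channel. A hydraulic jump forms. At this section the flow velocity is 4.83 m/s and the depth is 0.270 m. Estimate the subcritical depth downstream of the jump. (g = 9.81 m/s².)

Fr₁ = V₁/√(g·y₁) = 4.83/√(9.81×0.270) = 2.97.
Sequent-depth ratio: y₂/y₁ = ½[√(1 + 8Fr₁²) − 1] = ½[√71.46 − 1] = 3.73.
y₂ = 3.73 × 0.270 = 1.01 m.

y₂ = 1.01 m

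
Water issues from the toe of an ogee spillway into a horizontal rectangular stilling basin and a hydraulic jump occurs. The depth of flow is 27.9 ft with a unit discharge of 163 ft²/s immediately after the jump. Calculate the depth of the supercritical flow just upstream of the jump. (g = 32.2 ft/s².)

V₂ = q/y₂ = 163/27.9 = 5.84 ft/s; Fr₂ = V₂/√(g·y₂) = 0.195.
From the momentum equation (using Fr₂), y₁/y₂ = ½[√(1 + 8Fr₂²) − 1] = ½[√1.304 − 1] = 0.0710.
y₁ = 0.0710 × 27.9 = 1.98 ft.

y₁ = 1.98 ft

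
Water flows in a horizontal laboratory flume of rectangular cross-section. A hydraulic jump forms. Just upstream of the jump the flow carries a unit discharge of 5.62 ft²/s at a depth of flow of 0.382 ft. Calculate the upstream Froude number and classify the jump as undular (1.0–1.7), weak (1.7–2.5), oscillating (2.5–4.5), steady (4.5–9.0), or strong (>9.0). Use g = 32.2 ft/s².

Fr₁ = 4.19; oscillating jump

V₁ = q/y₁ = 5.62/0.382 = 14.7 ft/s. Fr₁ = V₁/√(g·y₁) = 14.7/√(32.2×0.382) = 4.19.
Fr₁ = 4.19 lies in the oscillating range.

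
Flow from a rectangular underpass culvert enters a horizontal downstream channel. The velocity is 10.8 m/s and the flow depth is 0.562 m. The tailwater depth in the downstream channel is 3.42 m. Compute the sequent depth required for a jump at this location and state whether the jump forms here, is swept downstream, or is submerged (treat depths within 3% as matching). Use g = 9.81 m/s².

y₂ = 3.39 m; the jump forms here

Fr₁ = V₁/√(g·y₁) = 10.8/√(9.81×0.562) = 4.60.
Bélanger equation: y₂/y₁ = ½[√(1 + 8Fr₁²) − 1] = ½[√170.3 − 1] = 6.02.
y₂ = 6.02 × 0.562 = 3.39 m.
Tailwater y_tw = 3.42 m: y_tw ≈ y₂, so the jump forms here.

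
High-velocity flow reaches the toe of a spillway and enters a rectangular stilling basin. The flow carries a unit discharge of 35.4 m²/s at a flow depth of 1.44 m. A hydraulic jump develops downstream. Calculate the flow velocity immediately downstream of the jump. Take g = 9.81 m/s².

V₁ = q/y₁ = 35.4/1.44 = 24.6 m/s. Fr₁ = V₁/√(g·y₁) = 24.6/√(9.81×1.44) = 6.54.
Bélanger equation: y₂/y₁ = ½[√(1 + 8Fr₁²) − 1] = ½[√343.2 − 1] = 8.76.
y₂ = 8.76 × 1.44 = 12.6 m.
V₂ = q/y₂ = 35.4/12.6 = 2.81 m/s.

V₂ = 2.81 m/s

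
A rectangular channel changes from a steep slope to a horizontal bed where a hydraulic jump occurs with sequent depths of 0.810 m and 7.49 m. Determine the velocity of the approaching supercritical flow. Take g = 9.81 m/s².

V₁ = 19.4 m/s

For a rectangular channel the momentum equation gives q² = ½·g·y₁·y₂·(y₁ + y₂) = ½×9.81×0.810×7.49×8.30 = 247.
q = √247 = 15.7 m²/s.
V₁ = q/y₁ = 15.7/0.810 = 19.4 m/s.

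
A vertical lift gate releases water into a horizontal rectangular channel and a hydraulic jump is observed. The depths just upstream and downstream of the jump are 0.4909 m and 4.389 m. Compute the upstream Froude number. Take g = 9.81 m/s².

Fr₁ = 6.666

For a rectangular channel the momentum equation gives q² = ½·g·y₁·y₂·(y₁ + y₂) = ½×9.81×0.4909×4.389×4.880 = 51.57.
q = √51.57 = 7.181 m²/s.
V₁ = q/y₁ = 14.63 m/s; Fr₁ = V₁/√(g·y₁) = 6.666.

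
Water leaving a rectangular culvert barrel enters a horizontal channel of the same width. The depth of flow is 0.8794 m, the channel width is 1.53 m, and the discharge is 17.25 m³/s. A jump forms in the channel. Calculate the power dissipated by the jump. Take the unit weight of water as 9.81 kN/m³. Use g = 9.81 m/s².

P = 675.5 kW

q = Q/b = 17.25/1.53 = 11.27 m²/s; V₁ = q/y₁ = 12.82 m/s. Fr₁ = V₁/√(g·y₁) = 4.365.
From the momentum equation for a rectangular channel, y₂/y₁ = ½[√(1 + 8Fr₁²) − 1] = ½[√153.43 − 1] = 5.693.
y₂ = 5.693 × 0.8794 = 5.007 m.
V₂ = q/y₂ = 11.27/5.007 = 2.252 m/s. E₁ = y₁ + V₁²/2g = 9.257 m; E₂ = y₂ + V₂²/2g = 5.265 m. ΔE = E₁ − E₂ = 3.992 m.
P = γ·Q·ΔE = 9.81 × 17.25 × 3.992 = 675.5 kW.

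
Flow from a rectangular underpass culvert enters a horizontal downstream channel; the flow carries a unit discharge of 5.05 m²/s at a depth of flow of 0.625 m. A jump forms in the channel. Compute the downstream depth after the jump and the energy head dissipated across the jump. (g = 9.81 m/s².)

y₂ = 2.59 m; ΔE = 1.17 m

V₁ = q/y₁ = 5.05/0.625 = 8.08 m/s. Fr₁ = V₁/√(g·y₁) = 8.08/√(9.81×0.625) = 3.26.
By Bélanger, y₂/y₁ = ½[√(1 + 8Fr₁²) − 1] = ½[√86.19 − 1] = 4.14.
y₂ = 4.14 × 0.625 = 2.59 m.
Head loss: ΔE = (y₂ − y₁)³/(4y₁y₂) = (2.59 − 0.625)³/(4×0.625×2.59) = 7.57/6.47 = 1.17 m.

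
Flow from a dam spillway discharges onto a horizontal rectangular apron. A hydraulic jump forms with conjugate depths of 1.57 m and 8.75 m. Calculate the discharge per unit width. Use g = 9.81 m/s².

q = 26.4 m²/s

For a rectangular channel the momentum equation gives q² = ½·g·y₁·y₂·(y₁ + y₂) = ½×9.81×1.57×8.75×10.3 = 695.
q = √695 = 26.4 m²/s.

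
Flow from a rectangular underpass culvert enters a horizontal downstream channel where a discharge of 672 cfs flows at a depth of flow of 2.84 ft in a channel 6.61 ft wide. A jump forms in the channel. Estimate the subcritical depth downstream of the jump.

y₂ = 13.7 ft

q = Q/b = 672/6.61 = 102 ft²/s; V₁ = q/y₁ = 35.8 ft/s. Fr₁ = V₁/√(g·y₁) = 3.74.
Conjugate-depth relation: y₂/y₁ = ½[√(1 + 8Fr₁²) − 1] = ½[√113.1 − 1] = 4.82.
y₂ = 4.82 × 2.84 = 13.7 ft.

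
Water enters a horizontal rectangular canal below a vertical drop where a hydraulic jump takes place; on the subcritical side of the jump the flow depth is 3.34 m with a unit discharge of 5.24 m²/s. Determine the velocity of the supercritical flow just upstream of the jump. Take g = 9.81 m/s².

V₁ = 11.8 m/s

V₂ = q/y₂ = 5.24/3.34 = 1.57 m/s; Fr₂ = V₂/√(g·y₂) = 0.274.
Applying the sequent-depth relation in reverse, y₁/y₂ = ½[√(1 + 8Fr₂²) − 1] = ½[√1.601 − 1] = 0.133.
y₁ = 0.133 × 3.34 = 0.443 m.
V₁ = q/y₁ = 5.24/0.443 = 11.8 m/s.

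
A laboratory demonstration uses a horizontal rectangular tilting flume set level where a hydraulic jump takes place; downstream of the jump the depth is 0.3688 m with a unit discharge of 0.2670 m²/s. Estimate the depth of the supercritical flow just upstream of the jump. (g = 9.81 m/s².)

V₂ = q/y₂ = 0.2670/0.3688 = 0.7240 m/s; Fr₂ = V₂/√(g·y₂) = 0.3806.
Applying the sequent-depth relation in reverse, y₁/y₂ = ½[√(1 + 8Fr₂²) − 1] = ½[√2.1590 − 1] = 0.2347.
y₁ = 0.2347 × 0.3688 = 0.08655 m.

y₁ = 0.08655 m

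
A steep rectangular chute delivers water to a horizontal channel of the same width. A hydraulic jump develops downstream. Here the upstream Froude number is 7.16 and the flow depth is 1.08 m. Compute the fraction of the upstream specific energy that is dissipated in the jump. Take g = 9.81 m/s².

Fr₁ = 7.16 (given).
Conjugate-depth relation: y₂/y₁ = ½[√(1 + 8Fr₁²) − 1] = ½[√411.1 − 1] = 9.64.
y₂ = 9.64 × 1.08 = 10.4 m.
E₁ = y₁(1 + Fr₁²/2) = 1.08×(1 + 7.16²/2) = 28.8 m. ΔE = (y₂ − y₁)³/(4y₁y₂) = 18.1 m. ΔE/E₁ = 18.1/28.8 = 0.628.

ΔE/E₁ = 0.628 (62.8%)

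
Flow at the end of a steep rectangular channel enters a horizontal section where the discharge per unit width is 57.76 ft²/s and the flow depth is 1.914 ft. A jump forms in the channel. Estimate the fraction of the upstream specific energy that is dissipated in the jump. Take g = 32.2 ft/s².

V₁ = q/y₁ = 57.76/1.914 = 30.18 ft/s. Fr₁ = V₁/√(g·y₁) = 30.18/√(32.2×1.914) = 3.844.
Bélanger equation: y₂/y₁ = ½[√(1 + 8Fr₁²) − 1] = ½[√119.21 − 1] = 4.959.
y₂ = 4.959 × 1.914 = 9.492 ft.
E₁ = y₁ + V₁²/2g = 16.06 ft. ΔE = (y₂ − y₁)³/(4y₁y₂) = 5.988 ft. ΔE/E₁ = 5.988/16.06 = 0.373.

ΔE/E₁ = 0.373 (37.3%)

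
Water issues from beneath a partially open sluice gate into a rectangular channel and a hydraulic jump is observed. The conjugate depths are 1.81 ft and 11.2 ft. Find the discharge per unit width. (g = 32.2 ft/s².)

q = 65.2 ft²/s

For a rectangular channel the momentum equation gives q² = ½·g·y₁·y₂·(y₁ + y₂) = ½×32.2×1.81×11.2×13.0 = 4246.
q = √4246 = 65.2 ft²/s.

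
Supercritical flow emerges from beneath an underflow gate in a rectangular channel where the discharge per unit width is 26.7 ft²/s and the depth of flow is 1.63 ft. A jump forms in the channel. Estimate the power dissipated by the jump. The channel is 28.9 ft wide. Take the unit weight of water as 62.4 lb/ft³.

P = 68.3 hp

V₁ = q/y₁ = 26.7/1.63 = 16.4 ft/s. Fr₁ = V₁/√(g·y₁) = 16.4/√(32.2×1.63) = 2.26.
From the momentum equation for a rectangular channel, y₂/y₁ = ½[√(1 + 8Fr₁²) − 1] = ½[√41.90 − 1] = 2.74.
y₂ = 2.74 × 1.63 = 4.46 ft.
Head loss: ΔE = (y₂ − y₁)³/(4y₁y₂) = (4.46 − 1.63)³/(4×1.63×4.46) = 22.7/29.1 = 0.780 ft.
Q = q·b = 26.7 × 28.9 = 772 cfs. P = γ·Q·ΔE/550 = 62.4 × 772 × 0.780 / 550 = 68.3 hp.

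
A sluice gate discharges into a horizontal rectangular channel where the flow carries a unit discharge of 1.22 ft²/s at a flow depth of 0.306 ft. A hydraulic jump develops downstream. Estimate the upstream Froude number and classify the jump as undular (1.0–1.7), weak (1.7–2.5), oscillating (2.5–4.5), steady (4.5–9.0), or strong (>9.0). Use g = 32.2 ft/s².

V₁ = q/y₁ = 1.22/0.306 = 3.99 ft/s. Fr₁ = V₁/√(g·y₁) = 3.99/√(32.2×0.306) = 1.27.
Fr₁ = 1.27 lies in the undular range.

Fr₁ = 1.27; undular jump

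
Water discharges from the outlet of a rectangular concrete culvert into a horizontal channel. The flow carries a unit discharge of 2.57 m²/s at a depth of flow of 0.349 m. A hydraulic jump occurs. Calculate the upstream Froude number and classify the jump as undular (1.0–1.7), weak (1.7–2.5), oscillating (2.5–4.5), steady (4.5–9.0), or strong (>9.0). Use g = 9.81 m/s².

Fr₁ = 3.98; oscillating jump

V₁ = q/y₁ = 2.57/0.349 = 7.36 m/s. Fr₁ = V₁/√(g·y₁) = 7.36/√(9.81×0.349) = 3.98.
Fr₁ = 3.98 lies in the oscillating range.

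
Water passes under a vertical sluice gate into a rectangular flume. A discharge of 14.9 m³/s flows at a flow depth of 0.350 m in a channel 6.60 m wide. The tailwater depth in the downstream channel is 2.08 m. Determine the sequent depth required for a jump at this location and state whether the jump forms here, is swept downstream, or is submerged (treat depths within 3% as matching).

y₂ = 1.56 m; the jump is submerged

q = Q/b = 14.9/6.60 = 2.26 m²/s; V₁ = q/y₁ = 6.45 m/s. Fr₁ = V₁/√(g·y₁) = 3.48.
From the momentum equation for a rectangular channel, y₂/y₁ = ½[√(1 + 8Fr₁²) − 1] = ½[√97.94 − 1] = 4.45.
y₂ = 4.45 × 0.350 = 1.56 m.
Tailwater y_tw = 2.08 m: y_tw > y₂, so the jump is submerged.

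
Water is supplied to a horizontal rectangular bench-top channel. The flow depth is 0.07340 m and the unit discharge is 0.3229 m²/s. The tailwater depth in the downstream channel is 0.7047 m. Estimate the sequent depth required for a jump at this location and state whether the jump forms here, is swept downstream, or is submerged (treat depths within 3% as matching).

V₁ = q/y₁ = 0.3229/0.07340 = 4.399 m/s. Fr₁ = V₁/√(g·y₁) = 4.399/√(9.81×0.07340) = 5.184.
Bélanger equation: y₂/y₁ = ½[√(1 + 8Fr₁²) − 1] = ½[√216.02 − 1] = 6.849.
y₂ = 6.849 × 0.07340 = 0.5027 m.
Tailwater y_tw = 0.7047 m: y_tw > y₂, so the jump is submerged.

y₂ = 0.5027 m; the jump is submerged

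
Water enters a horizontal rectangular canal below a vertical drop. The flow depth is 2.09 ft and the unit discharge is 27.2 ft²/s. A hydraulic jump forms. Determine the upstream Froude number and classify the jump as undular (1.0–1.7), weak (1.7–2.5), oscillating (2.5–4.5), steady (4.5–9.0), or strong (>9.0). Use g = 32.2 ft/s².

Fr₁ = 1.59; undular jump

V₁ = q/y₁ = 27.2/2.09 = 13.0 ft/s. Fr₁ = V₁/√(g·y₁) = 13.0/√(32.2×2.09) = 1.59.
Fr₁ = 1.59 lies in the undular range.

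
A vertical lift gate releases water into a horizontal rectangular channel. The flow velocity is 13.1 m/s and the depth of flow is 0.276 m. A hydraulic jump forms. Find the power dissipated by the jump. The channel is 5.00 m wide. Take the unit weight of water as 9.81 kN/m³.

Fr₁ = V₁/√(g·y₁) = 13.1/√(9.81×0.276) = 7.96.
Bélanger equation: y₂/y₁ = ½[√(1 + 8Fr₁²) − 1] = ½[√508.1 − 1] = 10.8.
y₂ = 10.8 × 0.276 = 2.97 m.
q = V₁·y₁ = 13.1 × 0.276 = 3.62 m²/s. V₂ = q/y₂ = 3.62/2.97 = 1.22 m/s. E₁ = y₁ + V₁²/2g = 9.02 m; E₂ = y₂ + V₂²/2g = 3.05 m. ΔE = E₁ − E₂ = 5.97 m.
Q = q·b = 3.62 × 5.00 = 18.1 m³/s. P = γ·Q·ΔE = 9.81 × 18.1 × 5.97 = 1060 kW.

P = 1060 kW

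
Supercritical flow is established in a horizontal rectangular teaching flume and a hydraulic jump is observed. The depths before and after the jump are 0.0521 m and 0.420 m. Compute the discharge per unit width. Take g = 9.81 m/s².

q = 0.225 m²/s

For a rectangular channel the momentum equation gives q² = ½·g·y₁·y₂·(y₁ + y₂) = ½×9.81×0.0521×0.420×0.472 = 0.0507.
q = √0.0507 = 0.225 m²/s.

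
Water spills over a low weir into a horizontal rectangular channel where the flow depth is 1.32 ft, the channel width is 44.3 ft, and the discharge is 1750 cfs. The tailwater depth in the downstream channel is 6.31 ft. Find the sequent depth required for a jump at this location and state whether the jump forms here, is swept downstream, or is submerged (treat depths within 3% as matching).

y₂ = 7.93 ft; the jump is swept downstream

q = Q/b = 1750/44.3 = 39.5 ft²/s; V₁ = q/y₁ = 29.9 ft/s. Fr₁ = V₁/√(g·y₁) = 4.59.
Sequent-depth ratio: y₂/y₁ = ½[√(1 + 8Fr₁²) − 1] = ½[√169.6 − 1] = 6.01.
y₂ = 6.01 × 1.32 = 7.93 ft.
Tailwater y_tw = 6.31 ft: y_tw < y₂, so the jump is swept downstream.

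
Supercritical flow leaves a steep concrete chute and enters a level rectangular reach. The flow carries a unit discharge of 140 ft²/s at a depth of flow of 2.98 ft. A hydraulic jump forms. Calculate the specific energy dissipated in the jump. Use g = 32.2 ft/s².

ΔE = 17.6 ft

V₁ = q/y₁ = 140/2.98 = 47.0 ft/s. Fr₁ = V₁/√(g·y₁) = 47.0/√(32.2×2.98) = 4.80.
By Bélanger, y₂/y₁ = ½[√(1 + 8Fr₁²) − 1] = ½[√185.0 − 1] = 6.30.
y₂ = 6.30 × 2.98 = 18.8 ft.
V₂ = q/y₂ = 140/18.8 = 7.46 ft/s. E₁ = y₁ + V₁²/2g = 37.3 ft; E₂ = y₂ + V₂²/2g = 19.6 ft. ΔE = E₁ − E₂ = 17.6 ft.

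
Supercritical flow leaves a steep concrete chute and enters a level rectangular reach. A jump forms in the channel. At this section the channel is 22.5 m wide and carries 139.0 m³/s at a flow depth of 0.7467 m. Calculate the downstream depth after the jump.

q = Q/b = 139.0/22.5 = 6.178 m²/s; V₁ = q/y₁ = 8.273 m/s. Fr₁ = V₁/√(g·y₁) = 3.057.
Bélanger equation: y₂/y₁ = ½[√(1 + 8Fr₁²) − 1] = ½[√75.756 − 1] = 3.852.
y₂ = 3.852 × 0.7467 = 2.876 m.

y₂ = 2.876 m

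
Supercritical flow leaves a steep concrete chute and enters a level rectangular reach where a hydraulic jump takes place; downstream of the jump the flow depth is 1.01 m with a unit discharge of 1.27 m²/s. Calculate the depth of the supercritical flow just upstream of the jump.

y₁ = 0.257 m

V₂ = q/y₂ = 1.27/1.01 = 1.26 m/s; Fr₂ = V₂/√(g·y₂) = 0.399.
Applying the sequent-depth relation in reverse, y₁/y₂ = ½[√(1 + 8Fr₂²) − 1] = ½[√2.277 − 1] = 0.254.
y₁ = 0.254 × 1.01 = 0.257 m.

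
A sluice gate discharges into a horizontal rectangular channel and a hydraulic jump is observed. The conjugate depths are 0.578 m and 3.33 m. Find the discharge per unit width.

q = 6.07 m²/s

For a rectangular channel the momentum equation gives q² = ½·g·y₁·y₂·(y₁ + y₂) = ½×9.81×0.578×3.33×3.91 = 36.9.
q = √36.9 = 6.07 m²/s.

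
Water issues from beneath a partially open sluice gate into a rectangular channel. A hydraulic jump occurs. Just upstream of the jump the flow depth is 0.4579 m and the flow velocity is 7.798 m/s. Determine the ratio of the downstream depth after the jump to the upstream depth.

y₂/y₁ = 4.727

Fr₁ = V₁/√(g·y₁) = 7.798/√(9.81×0.4579) = 3.679.
Conjugate-depth relation: y₂/y₁ = ½[√(1 + 8Fr₁²) − 1] = ½[√109.30 − 1] = 4.727.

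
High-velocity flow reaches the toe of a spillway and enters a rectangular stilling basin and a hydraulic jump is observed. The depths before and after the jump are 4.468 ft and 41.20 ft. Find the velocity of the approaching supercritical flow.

V₁ = 82.34 ft/s

For a rectangular channel the momentum equation gives q² = ½·g·y₁·y₂·(y₁ + y₂) = ½×32.2×4.468×41.20×45.67 = 135347.
q = √135347 = 367.9 ft²/s.
V₁ = q/y₁ = 367.9/4.468 = 82.34 ft/s.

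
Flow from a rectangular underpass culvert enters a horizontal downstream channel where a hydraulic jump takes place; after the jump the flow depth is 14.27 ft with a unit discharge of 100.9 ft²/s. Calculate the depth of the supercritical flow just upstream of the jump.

y₁ = 2.623 ft

V₂ = q/y₂ = 100.9/14.27 = 7.071 ft/s; Fr₂ = V₂/√(g·y₂) = 0.3299.
Since the conjugate-depth ratio holds either way, y₁/y₂ = ½[√(1 + 8Fr₂²) − 1] = ½[√1.8705 − 1] = 0.1838.
y₁ = 0.1838 × 14.27 = 2.623 ft.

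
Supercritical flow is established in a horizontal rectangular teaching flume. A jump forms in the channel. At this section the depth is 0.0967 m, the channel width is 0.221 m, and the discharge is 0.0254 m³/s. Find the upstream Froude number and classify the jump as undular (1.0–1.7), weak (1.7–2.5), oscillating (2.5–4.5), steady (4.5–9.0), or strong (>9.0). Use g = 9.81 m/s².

Fr₁ = 1.22; undular jump

q = Q/b = 0.0254/0.221 = 0.115 m²/s; V₁ = q/y₁ = 1.19 m/s. Fr₁ = V₁/√(g·y₁) = 1.22.
Fr₁ = 1.22 lies in the undular range.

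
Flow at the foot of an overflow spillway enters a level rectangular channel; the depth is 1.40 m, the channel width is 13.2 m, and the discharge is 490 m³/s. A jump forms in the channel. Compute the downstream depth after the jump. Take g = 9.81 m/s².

q = Q/b = 490/13.2 = 37.1 m²/s; V₁ = q/y₁ = 26.5 m/s. Fr₁ = V₁/√(g·y₁) = 7.15.
Bélanger equation: y₂/y₁ = ½[√(1 + 8Fr₁²) − 1] = ½[√410.5 − 1] = 9.63.
y₂ = 9.63 × 1.40 = 13.5 m.

y₂ = 13.5 m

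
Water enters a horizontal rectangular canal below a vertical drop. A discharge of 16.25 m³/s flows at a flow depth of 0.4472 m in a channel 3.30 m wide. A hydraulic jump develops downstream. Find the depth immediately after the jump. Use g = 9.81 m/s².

y₂ = 3.109 m

q = Q/b = 16.25/3.30 = 4.924 m²/s; V₁ = q/y₁ = 11.01 m/s. Fr₁ = V₁/√(g·y₁) = 5.257.
Sequent-depth ratio: y₂/y₁ = ½[√(1 + 8Fr₁²) − 1] = ½[√222.10 − 1] = 6.952.
y₂ = 6.952 × 0.4472 = 3.109 m.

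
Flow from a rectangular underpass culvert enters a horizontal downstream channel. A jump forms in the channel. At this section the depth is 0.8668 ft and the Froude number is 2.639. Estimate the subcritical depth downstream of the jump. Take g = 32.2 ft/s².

Fr₁ = 2.639 (given).
Conjugate-depth relation: y₂/y₁ = ½[√(1 + 8Fr₁²) − 1] = ½[√56.715 − 1] = 3.265.
y₂ = 3.265 × 0.8668 = 2.830 ft.

y₂ = 2.830 ft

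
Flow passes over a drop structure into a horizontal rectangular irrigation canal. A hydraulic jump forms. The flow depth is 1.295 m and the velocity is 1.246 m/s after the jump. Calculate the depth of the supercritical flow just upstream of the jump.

Fr₂ = V₂/√(g·y₂) = 1.246/√(9.81×1.295) = 0.3496.
Since the conjugate-depth ratio holds either way, y₁/y₂ = ½[√(1 + 8Fr₂²) − 1] = ½[√1.9777 − 1] = 0.2031.
y₁ = 0.2031 × 1.295 = 0.2631 m.

y₁ = 0.2631 m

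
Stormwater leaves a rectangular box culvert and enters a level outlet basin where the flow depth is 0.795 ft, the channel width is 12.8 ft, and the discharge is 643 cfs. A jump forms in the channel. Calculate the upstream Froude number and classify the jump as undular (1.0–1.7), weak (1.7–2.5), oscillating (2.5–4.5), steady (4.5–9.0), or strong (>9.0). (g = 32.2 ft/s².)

q = Q/b = 643/12.8 = 50.2 ft²/s; V₁ = q/y₁ = 63.2 ft/s. Fr₁ = V₁/√(g·y₁) = 12.5.
Fr₁ = 12.5 lies in the strong range.

Fr₁ = 12.5; strong jump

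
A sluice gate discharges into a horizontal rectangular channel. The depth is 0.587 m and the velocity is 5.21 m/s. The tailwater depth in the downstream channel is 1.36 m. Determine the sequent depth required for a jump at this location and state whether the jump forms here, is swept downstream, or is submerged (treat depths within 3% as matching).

Fr₁ = V₁/√(g·y₁) = 5.21/√(9.81×0.587) = 2.17.
By Bélanger, y₂/y₁ = ½[√(1 + 8Fr₁²) − 1] = ½[√38.71 − 1] = 2.61.
y₂ = 2.61 × 0.587 = 1.53 m.
Tailwater y_tw = 1.36 m: y_tw < y₂, so the jump is swept downstream.

y₂ = 1.53 m; the jump is swept downstream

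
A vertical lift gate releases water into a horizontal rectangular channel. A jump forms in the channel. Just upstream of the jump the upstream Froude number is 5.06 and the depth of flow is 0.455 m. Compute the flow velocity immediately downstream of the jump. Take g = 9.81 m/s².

V₂ = 1.60 m/s

Fr₁ = 5.06 (given).
By Bélanger, y₂/y₁ = ½[√(1 + 8Fr₁²) − 1] = ½[√205.8 − 1] = 6.67.
y₂ = 6.67 × 0.455 = 3.04 m.
V₁ = Fr₁·√(g·y₁) = 5.06×√(9.81×0.455) = 10.7 m/s; q = V₁·y₁ = 4.86 m²/s.
V₂ = q/y₂ = 4.86/3.04 = 1.60 m/s.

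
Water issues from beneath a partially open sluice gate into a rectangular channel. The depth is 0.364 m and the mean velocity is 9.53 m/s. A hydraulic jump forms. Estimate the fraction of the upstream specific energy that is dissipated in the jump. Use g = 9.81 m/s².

ΔE/E₁ = 0.494 (49.4%)

Fr₁ = V₁/√(g·y₁) = 9.53/√(9.81×0.364) = 5.04.
Sequent-depth ratio: y₂/y₁ = ½[√(1 + 8Fr₁²) − 1] = ½[√204.5 − 1] = 6.65.
y₂ = 6.65 × 0.364 = 2.42 m.
E₁ = y₁ + V₁²/2g = 4.99 m. ΔE = (y₂ − y₁)³/(4y₁y₂) = 2.47 m. ΔE/E₁ = 2.47/4.99 = 0.494.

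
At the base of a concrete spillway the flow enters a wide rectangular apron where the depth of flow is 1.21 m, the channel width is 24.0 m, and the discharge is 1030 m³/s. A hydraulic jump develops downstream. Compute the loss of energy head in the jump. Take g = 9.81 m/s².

q = Q/b = 1030/24.0 = 42.9 m²/s; V₁ = q/y₁ = 35.5 m/s. Fr₁ = V₁/√(g·y₁) = 10.3.
By Bélanger, y₂/y₁ = ½[√(1 + 8Fr₁²) − 1] = ½[√848.8 − 1] = 14.1.
y₂ = 14.1 × 1.21 = 17.0 m.
Head loss: ΔE = (y₂ − y₁)³/(4y₁y₂) = (17.0 − 1.21)³/(4×1.21×17.0) = 3953/82.4 = 48.0 m.

ΔE = 48.0 m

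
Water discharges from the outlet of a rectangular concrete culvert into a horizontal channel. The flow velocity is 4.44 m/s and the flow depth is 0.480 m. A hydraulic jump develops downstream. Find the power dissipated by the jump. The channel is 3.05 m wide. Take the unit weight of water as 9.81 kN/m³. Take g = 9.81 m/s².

Fr₁ = V₁/√(g·y₁) = 4.44/√(9.81×0.480) = 2.05.
Conjugate-depth relation: y₂/y₁ = ½[√(1 + 8Fr₁²) − 1] = ½[√34.49 − 1] = 2.44.
y₂ = 2.44 × 0.480 = 1.17 m.
q = V₁·y₁ = 4.44 × 0.480 = 2.13 m²/s. V₂ = q/y₂ = 2.13/1.17 = 1.82 m/s. E₁ = y₁ + V₁²/2g = 1.48 m; E₂ = y₂ + V₂²/2g = 1.34 m. ΔE = E₁ − E₂ = 0.146 m.
Q = q·b = 2.13 × 3.05 = 6.50 m³/s. P = γ·Q·ΔE = 9.81 × 6.50 × 0.146 = 9.31 kW.

P = 9.31 kW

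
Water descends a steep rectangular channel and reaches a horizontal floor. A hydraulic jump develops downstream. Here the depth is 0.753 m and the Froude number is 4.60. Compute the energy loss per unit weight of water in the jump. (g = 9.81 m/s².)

ΔE = 3.96 m

Fr₁ = 4.60 (given).
From the momentum equation for a rectangular channel, y₂/y₁ = ½[√(1 + 8Fr₁²) − 1] = ½[√170.3 − 1] = 6.02.
y₂ = 6.02 × 0.753 = 4.54 m.
V₁ = Fr₁·√(g·y₁) = 4.60×√(9.81×0.753) = 12.5 m/s; q = V₁·y₁ = 9.41 m²/s. V₂ = q/y₂ = 9.41/4.54 = 2.08 m/s. E₁ = y₁ + V₁²/2g = 8.72 m; E₂ = y₂ + V₂²/2g = 4.76 m. ΔE = E₁ − E₂ = 3.96 m.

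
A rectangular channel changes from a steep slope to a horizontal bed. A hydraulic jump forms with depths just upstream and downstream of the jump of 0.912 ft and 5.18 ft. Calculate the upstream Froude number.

Fr₁ = 4.36

For a rectangular channel the momentum equation gives q² = ½·g·y₁·y₂·(y₁ + y₂) = ½×32.2×0.912×5.18×6.09 = 463.
q = √463 = 21.5 ft²/s.
V₁ = q/y₁ = 23.6 ft/s; Fr₁ = V₁/√(g·y₁) = 4.36.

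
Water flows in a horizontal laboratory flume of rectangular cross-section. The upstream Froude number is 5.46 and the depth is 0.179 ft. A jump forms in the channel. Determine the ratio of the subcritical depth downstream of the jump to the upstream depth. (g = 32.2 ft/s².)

y₂/y₁ = 7.24

Fr₁ = 5.46 (given).
From the momentum equation for a rectangular channel, y₂/y₁ = ½[√(1 + 8Fr₁²) − 1] = ½[√239.5 − 1] = 7.24.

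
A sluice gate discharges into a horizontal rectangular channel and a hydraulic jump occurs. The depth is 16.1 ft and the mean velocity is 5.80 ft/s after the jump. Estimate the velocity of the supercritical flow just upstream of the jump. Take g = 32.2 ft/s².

Fr₂ = V₂/√(g·y₂) = 5.80/√(32.2×16.1) = 0.255.
Applying the sequent-depth relation in reverse, y₁/y₂ = ½[√(1 + 8Fr₂²) − 1] = ½[√1.519 − 1] = 0.116.
y₁ = 0.116 × 16.1 = 1.87 ft.
V₁ = q/y₁ = 93.4/1.87 = 49.9 ft/s.

V₁ = 49.9 ft/s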